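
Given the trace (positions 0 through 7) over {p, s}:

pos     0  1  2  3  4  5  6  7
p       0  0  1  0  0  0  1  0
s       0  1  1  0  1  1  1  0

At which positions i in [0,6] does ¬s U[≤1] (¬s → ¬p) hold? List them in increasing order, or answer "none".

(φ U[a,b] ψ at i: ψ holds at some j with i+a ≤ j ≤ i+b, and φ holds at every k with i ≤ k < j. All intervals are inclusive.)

Evaluate at each i in [0,6]:
  i=0: ✓ (rhs at j=0)
  i=1: ✓ (rhs at j=1)
  i=2: ✓ (rhs at j=2)
  i=3: ✓ (rhs at j=3)
  i=4: ✓ (rhs at j=4)
  i=5: ✓ (rhs at j=5)
  i=6: ✓ (rhs at j=6)

0, 1, 2, 3, 4, 5, 6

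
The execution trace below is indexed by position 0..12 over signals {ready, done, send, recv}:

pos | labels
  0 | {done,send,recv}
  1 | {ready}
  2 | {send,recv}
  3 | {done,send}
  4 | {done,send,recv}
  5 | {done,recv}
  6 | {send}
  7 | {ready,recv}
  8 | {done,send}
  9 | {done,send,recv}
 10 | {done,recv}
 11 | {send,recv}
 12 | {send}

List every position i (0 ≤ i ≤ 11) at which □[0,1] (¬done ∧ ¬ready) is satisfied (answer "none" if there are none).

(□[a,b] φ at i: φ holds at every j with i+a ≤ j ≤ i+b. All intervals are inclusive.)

11

Evaluate at each i in [0,11]:
  i=0: ✗ (fails at j=0)
  i=1: ✗ (fails at j=1)
  i=2: ✗ (fails at j=3)
  i=3: ✗ (fails at j=3)
  i=4: ✗ (fails at j=4)
  i=5: ✗ (fails at j=5)
  i=6: ✗ (fails at j=7)
  i=7: ✗ (fails at j=7)
  i=8: ✗ (fails at j=8)
  i=9: ✗ (fails at j=9)
  i=10: ✗ (fails at j=10)
  i=11: ✓ (all of [11,12])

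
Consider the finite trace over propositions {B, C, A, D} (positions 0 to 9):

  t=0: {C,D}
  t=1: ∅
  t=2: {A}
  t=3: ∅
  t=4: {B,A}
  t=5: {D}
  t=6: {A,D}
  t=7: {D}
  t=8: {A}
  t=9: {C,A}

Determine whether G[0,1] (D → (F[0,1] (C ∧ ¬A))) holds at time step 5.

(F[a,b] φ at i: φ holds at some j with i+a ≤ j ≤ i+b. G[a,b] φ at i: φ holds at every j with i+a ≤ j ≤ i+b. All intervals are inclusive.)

False

Check (D → (F[0,1] (C ∧ ¬A))) at every j in [5,6]:
  j=5: antecedent true; consequent fails (none in [5,6]) → ✗
  j=6: antecedent true; consequent fails (none in [6,7]) → ✗
Fails at j=5 → formula fails.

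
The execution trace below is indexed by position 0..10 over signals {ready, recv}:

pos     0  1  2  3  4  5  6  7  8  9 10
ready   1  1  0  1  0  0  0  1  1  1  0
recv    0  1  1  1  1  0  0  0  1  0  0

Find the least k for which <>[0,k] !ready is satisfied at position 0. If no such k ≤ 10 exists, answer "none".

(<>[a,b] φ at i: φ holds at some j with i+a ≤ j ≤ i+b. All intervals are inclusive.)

2

Scan j = 0,1,… for !ready:
  j=0: fails
  j=1: fails
  j=2: holds
First hit at j=2, so smallest k = 2-0 = 2.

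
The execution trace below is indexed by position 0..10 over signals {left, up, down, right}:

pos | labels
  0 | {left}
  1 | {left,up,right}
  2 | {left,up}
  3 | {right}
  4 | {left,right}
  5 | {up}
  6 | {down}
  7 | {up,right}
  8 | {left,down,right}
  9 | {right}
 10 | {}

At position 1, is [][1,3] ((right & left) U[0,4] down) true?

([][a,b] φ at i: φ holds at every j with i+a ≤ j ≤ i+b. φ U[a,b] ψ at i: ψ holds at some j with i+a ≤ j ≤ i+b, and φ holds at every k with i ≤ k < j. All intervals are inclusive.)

Check ((right & left) U[0,4] down) at every j in [2,4]:
  j=2: fails
  j=3: fails
  j=4: fails
Fails at j=2 → formula fails.

No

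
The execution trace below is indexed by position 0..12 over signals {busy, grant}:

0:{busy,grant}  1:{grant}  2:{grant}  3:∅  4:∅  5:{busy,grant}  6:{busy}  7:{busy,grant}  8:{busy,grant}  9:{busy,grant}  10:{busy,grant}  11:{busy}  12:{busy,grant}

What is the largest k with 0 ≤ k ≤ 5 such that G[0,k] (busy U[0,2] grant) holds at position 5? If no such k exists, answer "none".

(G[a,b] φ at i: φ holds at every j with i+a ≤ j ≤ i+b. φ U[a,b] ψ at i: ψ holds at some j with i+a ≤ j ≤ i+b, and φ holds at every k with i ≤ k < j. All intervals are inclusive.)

(busy U[0,2] grant) must hold from j=5 onward; find where it first fails.
  j=5: holds
  j=6: holds
  j=7: holds
  j=8: holds
  j=9: holds
  j=10: holds
Holds through j=10; largest k = 5.

5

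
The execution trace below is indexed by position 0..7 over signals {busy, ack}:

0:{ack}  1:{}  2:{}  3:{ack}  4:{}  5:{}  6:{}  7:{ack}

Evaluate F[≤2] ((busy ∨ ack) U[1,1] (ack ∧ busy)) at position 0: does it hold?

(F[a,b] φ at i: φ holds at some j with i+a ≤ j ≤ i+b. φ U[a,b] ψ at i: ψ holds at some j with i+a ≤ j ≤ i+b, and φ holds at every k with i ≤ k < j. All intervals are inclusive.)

Does not hold

Check ((busy ∨ ack) U[1,1] (ack ∧ busy)) at each j in [0,2]:
  j=0: fails
  j=1: fails
  j=2: fails
No position in the window satisfies it → formula fails.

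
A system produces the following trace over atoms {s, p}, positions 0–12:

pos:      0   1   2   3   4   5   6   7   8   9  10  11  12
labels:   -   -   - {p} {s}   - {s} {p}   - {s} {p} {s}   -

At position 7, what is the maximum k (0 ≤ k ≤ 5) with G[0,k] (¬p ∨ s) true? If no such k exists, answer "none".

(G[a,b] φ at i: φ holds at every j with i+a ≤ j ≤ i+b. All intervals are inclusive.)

(¬p ∨ s) must hold from j=7 onward; find where it first fails.
  j=7: fails → no k works.

none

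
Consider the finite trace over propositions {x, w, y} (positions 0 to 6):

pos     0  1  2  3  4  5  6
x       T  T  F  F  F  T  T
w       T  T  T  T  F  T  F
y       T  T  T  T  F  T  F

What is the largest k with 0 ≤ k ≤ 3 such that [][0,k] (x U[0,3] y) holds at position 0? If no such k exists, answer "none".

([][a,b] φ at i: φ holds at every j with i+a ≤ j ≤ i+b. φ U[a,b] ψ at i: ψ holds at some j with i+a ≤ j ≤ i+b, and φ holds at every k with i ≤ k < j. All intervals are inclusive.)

3

(x U[0,3] y) must hold from j=0 onward; find where it first fails.
  j=0: holds
  j=1: holds
  j=2: holds
  j=3: holds
Holds through j=3; largest k = 3.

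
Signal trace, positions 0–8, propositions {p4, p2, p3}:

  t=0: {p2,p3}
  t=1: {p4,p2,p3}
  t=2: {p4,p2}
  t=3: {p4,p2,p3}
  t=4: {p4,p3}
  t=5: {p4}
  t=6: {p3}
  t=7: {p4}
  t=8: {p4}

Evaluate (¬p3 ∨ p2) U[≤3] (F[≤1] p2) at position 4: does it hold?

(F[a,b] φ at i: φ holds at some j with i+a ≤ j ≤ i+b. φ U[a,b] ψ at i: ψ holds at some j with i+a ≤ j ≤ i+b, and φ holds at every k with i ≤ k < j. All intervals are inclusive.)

Does not hold

Need some j in [4,7] with F[≤1] p2, and (¬p3 ∨ p2) at every k in [4,j-1].
  j=4: F[≤1] p2 — fails (none in [4,5]).
  j=5: F[≤1] p2 — fails (none in [5,6]).
  j=6: F[≤1] p2 — fails (none in [6,7]).
  j=7: F[≤1] p2 — fails (none in [7,8]).
No j in the window works → until fails.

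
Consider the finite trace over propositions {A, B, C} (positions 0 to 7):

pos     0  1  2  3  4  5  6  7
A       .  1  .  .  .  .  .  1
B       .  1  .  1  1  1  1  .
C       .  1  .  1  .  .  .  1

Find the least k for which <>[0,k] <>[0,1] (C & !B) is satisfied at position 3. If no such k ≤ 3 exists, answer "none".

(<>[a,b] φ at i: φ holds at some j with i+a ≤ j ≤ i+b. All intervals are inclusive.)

Scan j = 3,4,… for <>[0,1] (C & !B):
  j=3: fails
  j=4: fails
  j=5: fails
  j=6: holds
First hit at j=6, so smallest k = 6-3 = 3.

3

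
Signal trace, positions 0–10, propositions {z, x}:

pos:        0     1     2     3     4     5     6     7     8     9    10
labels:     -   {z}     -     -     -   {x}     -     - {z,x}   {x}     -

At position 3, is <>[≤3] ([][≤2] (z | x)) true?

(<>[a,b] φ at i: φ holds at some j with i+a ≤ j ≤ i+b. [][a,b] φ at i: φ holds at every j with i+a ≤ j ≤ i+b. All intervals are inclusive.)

Check [][≤2] (z | x) at each j in [3,6]:
  j=3: fails at 3
  j=4: fails at 4
  j=5: fails at 6
  j=6: fails at 6
No position in the window satisfies it → formula fails.

No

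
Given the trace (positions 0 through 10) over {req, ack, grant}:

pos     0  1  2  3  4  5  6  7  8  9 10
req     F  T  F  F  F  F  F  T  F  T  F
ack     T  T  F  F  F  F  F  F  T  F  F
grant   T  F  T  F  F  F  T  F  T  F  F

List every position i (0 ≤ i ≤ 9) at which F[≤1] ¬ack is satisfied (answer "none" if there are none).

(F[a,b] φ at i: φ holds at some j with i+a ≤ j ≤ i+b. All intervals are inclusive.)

1, 2, 3, 4, 5, 6, 7, 8, 9

Evaluate at each i in [0,9]:
  i=0: ✗ (none in [0,1])
  i=1: ✓ (witness j=2)
  i=2: ✓ (witness j=2)
  i=3: ✓ (witness j=3)
  i=4: ✓ (witness j=4)
  i=5: ✓ (witness j=5)
  i=6: ✓ (witness j=6)
  i=7: ✓ (witness j=7)
  i=8: ✓ (witness j=9)
  i=9: ✓ (witness j=9)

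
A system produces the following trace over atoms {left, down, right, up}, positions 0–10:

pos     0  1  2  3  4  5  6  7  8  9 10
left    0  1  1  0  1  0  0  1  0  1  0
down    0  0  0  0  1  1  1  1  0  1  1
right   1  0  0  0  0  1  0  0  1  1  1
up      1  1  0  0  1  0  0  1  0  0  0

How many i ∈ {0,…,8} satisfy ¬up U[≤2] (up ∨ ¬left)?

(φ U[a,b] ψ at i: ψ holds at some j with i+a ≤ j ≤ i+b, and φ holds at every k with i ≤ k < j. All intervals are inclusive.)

9

Evaluate at each i in [0,8]:
  i=0: ✓ (rhs at j=0)
  i=1: ✓ (rhs at j=1)
  i=2: ✓ (rhs at j=3; lhs holds on [2,2])
  i=3: ✓ (rhs at j=3)
  i=4: ✓ (rhs at j=4)
  i=5: ✓ (rhs at j=5)
  i=6: ✓ (rhs at j=6)
  i=7: ✓ (rhs at j=7)
  i=8: ✓ (rhs at j=8)
Positions where it holds: {0, 1, 2, 3, 4, 5, 6, 7, 8} → 9.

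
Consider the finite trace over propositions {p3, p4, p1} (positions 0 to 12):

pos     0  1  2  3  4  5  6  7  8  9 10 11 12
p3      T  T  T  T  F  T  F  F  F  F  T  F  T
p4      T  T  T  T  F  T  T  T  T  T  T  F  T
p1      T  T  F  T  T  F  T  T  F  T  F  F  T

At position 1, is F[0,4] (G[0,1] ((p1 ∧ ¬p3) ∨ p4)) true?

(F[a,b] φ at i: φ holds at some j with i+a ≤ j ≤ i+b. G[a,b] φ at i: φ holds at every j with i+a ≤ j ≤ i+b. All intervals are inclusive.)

Yes

Check G[0,1] ((p1 ∧ ¬p3) ∨ p4) at each j in [1,5]:
  j=1: holds on [1,2]
  j=2: holds on [2,3]
  j=3: holds on [3,4]
  j=4: holds on [4,5]
  j=5: holds on [5,6]
Found at j=1 → formula holds.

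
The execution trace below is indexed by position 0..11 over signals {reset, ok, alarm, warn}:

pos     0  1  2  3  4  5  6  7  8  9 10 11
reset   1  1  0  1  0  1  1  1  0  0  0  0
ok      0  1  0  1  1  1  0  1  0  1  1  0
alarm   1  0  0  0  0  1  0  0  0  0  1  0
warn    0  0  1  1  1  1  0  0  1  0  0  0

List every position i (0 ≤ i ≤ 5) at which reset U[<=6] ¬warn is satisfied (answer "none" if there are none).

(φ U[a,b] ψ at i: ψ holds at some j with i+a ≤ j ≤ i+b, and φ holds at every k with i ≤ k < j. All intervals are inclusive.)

Evaluate at each i in [0,5]:
  i=0: ✓ (rhs at j=0)
  i=1: ✓ (rhs at j=1)
  i=2: ✗ (lhs fails at k=2 before rhs at j=6)
  i=3: ✗ (lhs fails at k=4 before rhs at j=6)
  i=4: ✗ (lhs fails at k=4 before rhs at j=6)
  i=5: ✓ (rhs at j=6; lhs holds on [5,5])

0, 1, 5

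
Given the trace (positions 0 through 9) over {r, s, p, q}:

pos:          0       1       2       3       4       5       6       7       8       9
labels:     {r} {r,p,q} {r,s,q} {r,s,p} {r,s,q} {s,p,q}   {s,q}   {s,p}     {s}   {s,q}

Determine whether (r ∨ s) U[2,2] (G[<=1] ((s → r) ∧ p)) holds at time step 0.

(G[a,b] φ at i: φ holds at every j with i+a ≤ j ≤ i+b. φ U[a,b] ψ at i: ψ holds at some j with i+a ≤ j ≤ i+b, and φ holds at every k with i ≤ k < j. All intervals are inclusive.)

Need some j in [2,2] with G[<=1] ((s → r) ∧ p), and (r ∨ s) at every k in [0,j-1].
  j=2: G[<=1] ((s → r) ∧ p) — fails at 2.
No j in the window works → until fails.

No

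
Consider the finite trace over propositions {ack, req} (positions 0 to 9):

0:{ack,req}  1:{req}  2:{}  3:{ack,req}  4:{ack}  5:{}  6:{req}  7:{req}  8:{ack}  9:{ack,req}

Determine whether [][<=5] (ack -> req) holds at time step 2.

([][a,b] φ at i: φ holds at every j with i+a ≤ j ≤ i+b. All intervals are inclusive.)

False

Check (ack -> req) at every j in [2,7]:
  j=2: antecedent false → ✓
  j=3: antecedent true; consequent true → ✓
  j=4: antecedent true; consequent false → ✗
  j=5: antecedent false → ✓
  j=6: antecedent false → ✓
  j=7: antecedent false → ✓
Fails at j=4 → formula fails.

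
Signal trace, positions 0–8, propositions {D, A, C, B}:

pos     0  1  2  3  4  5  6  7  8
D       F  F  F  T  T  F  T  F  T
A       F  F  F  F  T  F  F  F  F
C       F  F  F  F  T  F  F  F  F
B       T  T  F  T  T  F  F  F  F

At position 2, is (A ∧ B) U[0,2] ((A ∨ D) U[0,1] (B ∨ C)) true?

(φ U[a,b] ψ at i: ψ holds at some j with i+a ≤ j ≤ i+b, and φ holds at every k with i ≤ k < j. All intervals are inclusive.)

False

Need some j in [2,4] with ((A ∨ D) U[0,1] (B ∨ C)), and (A ∧ B) at every k in [2,j-1].
  j=2: ((A ∨ D) U[0,1] (B ∨ C)) — fails.
  j=3: ((A ∨ D) U[0,1] (B ∨ C)) holds, but (A ∧ B) fails at k=2 → not this j.
  j=4: ((A ∨ D) U[0,1] (B ∨ C)) holds, but (A ∧ B) fails at k=2 → not this j.
No j in the window works → until fails.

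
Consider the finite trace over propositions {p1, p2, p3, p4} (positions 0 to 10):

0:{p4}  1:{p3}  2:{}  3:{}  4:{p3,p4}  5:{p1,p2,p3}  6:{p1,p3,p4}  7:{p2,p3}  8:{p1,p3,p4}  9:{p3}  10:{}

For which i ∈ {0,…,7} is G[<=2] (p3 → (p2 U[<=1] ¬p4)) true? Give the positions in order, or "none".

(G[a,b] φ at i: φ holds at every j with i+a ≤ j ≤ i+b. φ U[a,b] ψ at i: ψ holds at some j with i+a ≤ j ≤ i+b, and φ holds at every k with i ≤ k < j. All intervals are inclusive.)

0, 1

Evaluate at each i in [0,7]:
  i=0: ✓ (all of [0,2])
  i=1: ✓ (all of [1,3])
  i=2: ✗ (fails at j=4)
  i=3: ✗ (fails at j=4)
  i=4: ✗ (fails at j=4)
  i=5: ✗ (fails at j=6)
  i=6: ✗ (fails at j=6)
  i=7: ✗ (fails at j=8)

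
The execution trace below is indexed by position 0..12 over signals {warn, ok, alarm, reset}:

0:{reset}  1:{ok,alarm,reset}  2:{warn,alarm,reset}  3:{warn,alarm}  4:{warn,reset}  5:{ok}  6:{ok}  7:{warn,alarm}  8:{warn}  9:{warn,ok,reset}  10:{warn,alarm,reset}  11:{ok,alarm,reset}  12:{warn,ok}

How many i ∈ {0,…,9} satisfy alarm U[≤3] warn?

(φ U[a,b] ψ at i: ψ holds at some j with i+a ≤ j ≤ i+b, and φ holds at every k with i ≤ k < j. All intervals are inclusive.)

Evaluate at each i in [0,9]:
  i=0: ✗ (lhs fails at k=0 before rhs at j=2)
  i=1: ✓ (rhs at j=2; lhs holds on [1,1])
  i=2: ✓ (rhs at j=2)
  i=3: ✓ (rhs at j=3)
  i=4: ✓ (rhs at j=4)
  i=5: ✗ (lhs fails at k=5 before rhs at j=7)
  i=6: ✗ (lhs fails at k=6 before rhs at j=7)
  i=7: ✓ (rhs at j=7)
  i=8: ✓ (rhs at j=8)
  i=9: ✓ (rhs at j=9)
Positions where it holds: {1, 2, 3, 4, 7, 8, 9} → 7.

7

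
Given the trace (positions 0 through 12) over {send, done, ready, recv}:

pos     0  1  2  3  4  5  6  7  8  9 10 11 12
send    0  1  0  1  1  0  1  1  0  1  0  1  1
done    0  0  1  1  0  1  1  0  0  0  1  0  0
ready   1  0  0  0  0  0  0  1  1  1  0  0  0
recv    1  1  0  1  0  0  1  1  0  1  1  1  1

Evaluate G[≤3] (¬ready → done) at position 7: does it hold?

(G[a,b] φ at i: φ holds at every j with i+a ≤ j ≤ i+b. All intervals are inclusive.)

Check (¬ready → done) at every j in [7,10]:
  j=7: antecedent false → ✓
  j=8: antecedent false → ✓
  j=9: antecedent false → ✓
  j=10: antecedent true; consequent true → ✓
All positions satisfy it → formula holds.

Yes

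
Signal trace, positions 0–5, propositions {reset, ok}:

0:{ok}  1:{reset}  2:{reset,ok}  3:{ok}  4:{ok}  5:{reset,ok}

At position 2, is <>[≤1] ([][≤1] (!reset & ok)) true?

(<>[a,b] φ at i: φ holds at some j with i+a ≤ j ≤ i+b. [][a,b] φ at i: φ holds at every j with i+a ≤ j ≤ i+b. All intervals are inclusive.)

Check [][≤1] (!reset & ok) at each j in [2,3]:
  j=2: fails at 2
  j=3: holds on [3,4]
Found at j=3 → formula holds.

Holds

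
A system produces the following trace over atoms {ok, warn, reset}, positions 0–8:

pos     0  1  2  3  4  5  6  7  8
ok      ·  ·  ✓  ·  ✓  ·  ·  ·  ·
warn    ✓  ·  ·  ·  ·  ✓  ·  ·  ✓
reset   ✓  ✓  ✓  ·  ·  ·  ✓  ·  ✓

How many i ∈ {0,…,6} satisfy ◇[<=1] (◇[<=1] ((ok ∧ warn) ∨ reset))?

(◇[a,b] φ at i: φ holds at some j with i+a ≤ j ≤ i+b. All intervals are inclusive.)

6

Evaluate at each i in [0,6]:
  i=0: ✓ (witness j=0)
  i=1: ✓ (witness j=1)
  i=2: ✓ (witness j=2)
  i=3: ✗ (none in [3,4])
  i=4: ✓ (witness j=5)
  i=5: ✓ (witness j=5)
  i=6: ✓ (witness j=6)
Positions where it holds: {0, 1, 2, 4, 5, 6} → 6.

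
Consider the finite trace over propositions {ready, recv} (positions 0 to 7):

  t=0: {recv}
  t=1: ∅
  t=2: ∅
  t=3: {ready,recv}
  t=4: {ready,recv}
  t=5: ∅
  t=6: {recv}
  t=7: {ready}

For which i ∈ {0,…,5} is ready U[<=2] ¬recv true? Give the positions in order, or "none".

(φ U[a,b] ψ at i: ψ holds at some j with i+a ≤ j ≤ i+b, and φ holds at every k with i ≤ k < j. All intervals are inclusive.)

1, 2, 3, 4, 5

Evaluate at each i in [0,5]:
  i=0: ✗ (lhs fails at k=0 before rhs at j=1)
  i=1: ✓ (rhs at j=1)
  i=2: ✓ (rhs at j=2)
  i=3: ✓ (rhs at j=5; lhs holds on [3,4])
  i=4: ✓ (rhs at j=5; lhs holds on [4,4])
  i=5: ✓ (rhs at j=5)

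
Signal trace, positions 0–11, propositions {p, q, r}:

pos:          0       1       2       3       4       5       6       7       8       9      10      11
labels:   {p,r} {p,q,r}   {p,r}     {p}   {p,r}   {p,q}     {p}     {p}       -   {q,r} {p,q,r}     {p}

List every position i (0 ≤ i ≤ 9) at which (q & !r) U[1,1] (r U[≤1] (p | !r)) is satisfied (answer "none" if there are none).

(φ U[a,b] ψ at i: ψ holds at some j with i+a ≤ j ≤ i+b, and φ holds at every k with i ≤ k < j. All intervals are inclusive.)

Evaluate at each i in [0,9]:
  i=0: ✗ (lhs fails at k=0 before rhs at j=1)
  i=1: ✗ (lhs fails at k=1 before rhs at j=2)
  i=2: ✗ (lhs fails at k=2 before rhs at j=3)
  i=3: ✗ (lhs fails at k=3 before rhs at j=4)
  i=4: ✗ (lhs fails at k=4 before rhs at j=5)
  i=5: ✓ (rhs at j=6; lhs holds on [5,5])
  i=6: ✗ (lhs fails at k=6 before rhs at j=7)
  i=7: ✗ (lhs fails at k=7 before rhs at j=8)
  i=8: ✗ (lhs fails at k=8 before rhs at j=9)
  i=9: ✗ (lhs fails at k=9 before rhs at j=10)

5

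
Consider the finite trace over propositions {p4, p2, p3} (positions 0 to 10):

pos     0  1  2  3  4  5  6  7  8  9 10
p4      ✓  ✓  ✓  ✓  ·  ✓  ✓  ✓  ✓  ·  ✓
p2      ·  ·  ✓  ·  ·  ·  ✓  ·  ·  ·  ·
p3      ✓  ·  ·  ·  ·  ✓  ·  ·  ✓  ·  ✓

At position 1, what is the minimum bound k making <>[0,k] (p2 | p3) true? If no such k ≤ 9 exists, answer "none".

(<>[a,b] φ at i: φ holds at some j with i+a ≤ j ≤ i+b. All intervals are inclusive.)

Scan j = 1,2,… for (p2 | p3):
  j=1: fails
  j=2: holds
First hit at j=2, so smallest k = 2-1 = 1.

1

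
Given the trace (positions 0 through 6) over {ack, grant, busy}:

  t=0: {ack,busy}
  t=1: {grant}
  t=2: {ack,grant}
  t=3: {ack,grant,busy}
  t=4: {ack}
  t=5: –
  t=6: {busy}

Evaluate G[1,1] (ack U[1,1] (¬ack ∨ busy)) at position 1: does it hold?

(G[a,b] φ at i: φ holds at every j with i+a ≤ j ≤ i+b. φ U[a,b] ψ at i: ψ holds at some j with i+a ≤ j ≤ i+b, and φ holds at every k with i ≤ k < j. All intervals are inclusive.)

Holds

Check (ack U[1,1] (¬ack ∨ busy)) at every j in [2,2]:
  j=2: holds
All positions satisfy it → formula holds.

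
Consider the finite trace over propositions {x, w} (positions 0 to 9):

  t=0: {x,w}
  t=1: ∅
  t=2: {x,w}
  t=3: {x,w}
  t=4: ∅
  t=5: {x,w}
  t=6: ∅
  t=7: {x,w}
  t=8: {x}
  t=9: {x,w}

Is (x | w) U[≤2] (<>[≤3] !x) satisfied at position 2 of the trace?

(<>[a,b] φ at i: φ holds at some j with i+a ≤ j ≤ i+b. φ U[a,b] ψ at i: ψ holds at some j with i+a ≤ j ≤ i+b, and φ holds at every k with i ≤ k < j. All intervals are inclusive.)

Need some j in [2,4] with <>[≤3] !x, and (x | w) at every k in [2,j-1].
  j=2: <>[≤3] !x holds; no prefix to check → satisfied.

Holds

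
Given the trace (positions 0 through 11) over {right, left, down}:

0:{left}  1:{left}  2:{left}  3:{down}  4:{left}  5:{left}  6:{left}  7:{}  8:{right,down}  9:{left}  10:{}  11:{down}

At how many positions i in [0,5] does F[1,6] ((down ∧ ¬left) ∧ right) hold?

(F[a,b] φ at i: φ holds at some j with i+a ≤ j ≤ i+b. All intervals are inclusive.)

Evaluate at each i in [0,5]:
  i=0: ✗ (none in [1,6])
  i=1: ✗ (none in [2,7])
  i=2: ✓ (witness j=8)
  i=3: ✓ (witness j=8)
  i=4: ✓ (witness j=8)
  i=5: ✓ (witness j=8)
Positions where it holds: {2, 3, 4, 5} → 4.

4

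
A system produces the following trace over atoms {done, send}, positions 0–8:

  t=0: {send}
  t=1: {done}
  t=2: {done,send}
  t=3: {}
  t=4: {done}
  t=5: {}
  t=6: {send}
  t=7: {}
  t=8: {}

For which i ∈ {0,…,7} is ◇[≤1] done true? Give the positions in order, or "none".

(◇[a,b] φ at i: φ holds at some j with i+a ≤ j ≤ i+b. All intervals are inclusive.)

0, 1, 2, 3, 4

Evaluate at each i in [0,7]:
  i=0: ✓ (witness j=1)
  i=1: ✓ (witness j=1)
  i=2: ✓ (witness j=2)
  i=3: ✓ (witness j=4)
  i=4: ✓ (witness j=4)
  i=5: ✗ (none in [5,6])
  i=6: ✗ (none in [6,7])
  i=7: ✗ (none in [7,8])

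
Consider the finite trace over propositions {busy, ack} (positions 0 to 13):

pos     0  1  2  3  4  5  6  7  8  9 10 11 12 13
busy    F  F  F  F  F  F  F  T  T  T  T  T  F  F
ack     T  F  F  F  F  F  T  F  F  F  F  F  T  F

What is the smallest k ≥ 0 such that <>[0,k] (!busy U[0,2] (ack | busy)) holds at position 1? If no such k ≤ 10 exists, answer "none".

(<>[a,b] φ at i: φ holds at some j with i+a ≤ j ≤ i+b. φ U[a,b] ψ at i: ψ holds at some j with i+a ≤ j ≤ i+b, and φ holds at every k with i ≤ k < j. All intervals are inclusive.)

3

Scan j = 1,2,… for (!busy U[0,2] (ack | busy)):
  j=1: fails
  j=2: fails
  j=3: fails
  j=4: holds
First hit at j=4, so smallest k = 4-1 = 3.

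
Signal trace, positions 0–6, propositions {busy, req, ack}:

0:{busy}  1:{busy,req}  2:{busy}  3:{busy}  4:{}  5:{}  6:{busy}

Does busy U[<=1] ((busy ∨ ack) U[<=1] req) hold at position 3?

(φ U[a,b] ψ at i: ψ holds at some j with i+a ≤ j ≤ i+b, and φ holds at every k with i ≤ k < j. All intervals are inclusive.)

Need some j in [3,4] with ((busy ∨ ack) U[<=1] req), and busy at every k in [3,j-1].
  j=3: ((busy ∨ ack) U[<=1] req) — fails.
  j=4: ((busy ∨ ack) U[<=1] req) — fails.
No j in the window works → until fails.

Does not hold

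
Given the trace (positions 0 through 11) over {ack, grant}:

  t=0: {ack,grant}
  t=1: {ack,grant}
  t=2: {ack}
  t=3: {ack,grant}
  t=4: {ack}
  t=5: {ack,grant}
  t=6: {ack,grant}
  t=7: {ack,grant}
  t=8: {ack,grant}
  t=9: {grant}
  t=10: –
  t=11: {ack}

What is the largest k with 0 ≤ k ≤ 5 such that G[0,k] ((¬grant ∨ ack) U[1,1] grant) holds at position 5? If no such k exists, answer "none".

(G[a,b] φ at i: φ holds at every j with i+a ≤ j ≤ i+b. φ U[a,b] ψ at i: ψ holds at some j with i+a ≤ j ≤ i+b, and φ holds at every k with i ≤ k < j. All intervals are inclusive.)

3

((¬grant ∨ ack) U[1,1] grant) must hold from j=5 onward; find where it first fails.
  j=5: holds
  j=6: holds
  j=7: holds
  j=8: holds
  j=9: fails
Holds on [5,8], so largest k = 3.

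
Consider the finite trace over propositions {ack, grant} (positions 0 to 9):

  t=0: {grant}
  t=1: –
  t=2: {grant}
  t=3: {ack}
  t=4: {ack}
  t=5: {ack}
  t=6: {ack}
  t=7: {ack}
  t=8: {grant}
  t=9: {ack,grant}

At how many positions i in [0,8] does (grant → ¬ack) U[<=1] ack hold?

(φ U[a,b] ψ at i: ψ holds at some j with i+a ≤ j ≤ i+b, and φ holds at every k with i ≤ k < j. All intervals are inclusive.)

7

Evaluate at each i in [0,8]:
  i=0: ✗ (no rhs in [0,1])
  i=1: ✗ (no rhs in [1,2])
  i=2: ✓ (rhs at j=3; lhs holds on [2,2])
  i=3: ✓ (rhs at j=3)
  i=4: ✓ (rhs at j=4)
  i=5: ✓ (rhs at j=5)
  i=6: ✓ (rhs at j=6)
  i=7: ✓ (rhs at j=7)
  i=8: ✓ (rhs at j=9; lhs holds on [8,8])
Positions where it holds: {2, 3, 4, 5, 6, 7, 8} → 7.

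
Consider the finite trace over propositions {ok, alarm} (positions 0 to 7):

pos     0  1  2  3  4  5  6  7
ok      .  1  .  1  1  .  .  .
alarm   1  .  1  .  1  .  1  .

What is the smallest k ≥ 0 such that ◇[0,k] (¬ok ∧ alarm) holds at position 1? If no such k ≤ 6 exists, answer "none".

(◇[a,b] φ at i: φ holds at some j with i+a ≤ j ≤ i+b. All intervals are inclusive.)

1

Scan j = 1,2,… for (¬ok ∧ alarm):
  j=1: fails
  j=2: holds
First hit at j=2, so smallest k = 2-1 = 1.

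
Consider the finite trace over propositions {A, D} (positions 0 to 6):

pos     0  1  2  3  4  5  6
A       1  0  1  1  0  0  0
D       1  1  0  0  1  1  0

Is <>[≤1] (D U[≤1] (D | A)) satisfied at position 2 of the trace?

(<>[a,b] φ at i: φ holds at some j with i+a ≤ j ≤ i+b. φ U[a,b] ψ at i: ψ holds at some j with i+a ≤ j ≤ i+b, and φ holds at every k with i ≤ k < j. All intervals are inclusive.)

Check (D U[≤1] (D | A)) at each j in [2,3]:
  j=2: holds
  j=3: holds
Found at j=2 → formula holds.

Holds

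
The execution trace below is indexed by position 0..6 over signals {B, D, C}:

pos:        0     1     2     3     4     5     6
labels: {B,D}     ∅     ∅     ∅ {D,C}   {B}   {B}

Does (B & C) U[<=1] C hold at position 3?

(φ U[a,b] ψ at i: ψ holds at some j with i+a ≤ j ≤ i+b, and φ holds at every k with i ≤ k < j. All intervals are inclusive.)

Does not hold

Need some j in [3,4] with C, and (B & C) at every k in [3,j-1].
  j=3: C false.
  j=4: C holds, but (B & C) fails at k=3 → not this j.
No j in the window works → until fails.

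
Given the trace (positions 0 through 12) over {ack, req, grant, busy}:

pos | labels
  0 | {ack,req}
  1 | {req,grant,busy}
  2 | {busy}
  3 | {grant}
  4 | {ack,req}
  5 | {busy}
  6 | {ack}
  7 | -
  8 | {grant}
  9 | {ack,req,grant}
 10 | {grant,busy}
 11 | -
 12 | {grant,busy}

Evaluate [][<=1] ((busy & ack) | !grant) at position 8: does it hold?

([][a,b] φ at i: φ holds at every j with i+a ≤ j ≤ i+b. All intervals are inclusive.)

No

Check ((busy & ack) | !grant) at every j in [8,9]:
  j=8: false
  j=9: false
Fails at j=8 → formula fails.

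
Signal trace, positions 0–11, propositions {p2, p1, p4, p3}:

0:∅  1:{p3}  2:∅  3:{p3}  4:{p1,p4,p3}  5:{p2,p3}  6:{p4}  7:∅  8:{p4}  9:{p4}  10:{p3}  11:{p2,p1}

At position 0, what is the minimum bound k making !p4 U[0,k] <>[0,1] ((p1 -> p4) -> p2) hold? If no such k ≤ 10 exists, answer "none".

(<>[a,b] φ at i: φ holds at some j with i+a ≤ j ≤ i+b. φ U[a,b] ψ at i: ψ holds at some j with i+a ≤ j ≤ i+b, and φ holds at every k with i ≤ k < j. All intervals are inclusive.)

4

Need earliest j ≥ 0 with <>[0,1] ((p1 -> p4) -> p2), and !p4 at every k in [0,j-1].
  j=0: rhs fails.
  j=1: rhs fails.
  j=2: rhs fails.
  j=3: rhs fails.
  j=4: rhs holds; lhs holds on [0,3]. k = 4.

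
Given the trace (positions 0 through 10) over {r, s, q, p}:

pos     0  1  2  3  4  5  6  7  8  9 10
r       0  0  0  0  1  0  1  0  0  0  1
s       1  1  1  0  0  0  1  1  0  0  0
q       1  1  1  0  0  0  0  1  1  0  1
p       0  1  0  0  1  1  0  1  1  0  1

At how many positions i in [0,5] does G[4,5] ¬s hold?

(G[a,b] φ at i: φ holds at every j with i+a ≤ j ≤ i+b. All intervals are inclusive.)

Evaluate at each i in [0,5]:
  i=0: ✓ (all of [4,5])
  i=1: ✗ (fails at j=6)
  i=2: ✗ (fails at j=6)
  i=3: ✗ (fails at j=7)
  i=4: ✓ (all of [8,9])
  i=5: ✓ (all of [9,10])
Positions where it holds: {0, 4, 5} → 3.

3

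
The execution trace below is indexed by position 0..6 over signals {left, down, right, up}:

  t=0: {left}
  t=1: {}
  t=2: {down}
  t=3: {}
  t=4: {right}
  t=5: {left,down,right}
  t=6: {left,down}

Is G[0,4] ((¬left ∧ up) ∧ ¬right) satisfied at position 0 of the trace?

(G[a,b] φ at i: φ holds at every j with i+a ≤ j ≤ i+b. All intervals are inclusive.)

Check ((¬left ∧ up) ∧ ¬right) at every j in [0,4]:
  j=0: false
  j=1: false
  j=2: false
  j=3: false
  j=4: false
Fails at j=0 → formula fails.

No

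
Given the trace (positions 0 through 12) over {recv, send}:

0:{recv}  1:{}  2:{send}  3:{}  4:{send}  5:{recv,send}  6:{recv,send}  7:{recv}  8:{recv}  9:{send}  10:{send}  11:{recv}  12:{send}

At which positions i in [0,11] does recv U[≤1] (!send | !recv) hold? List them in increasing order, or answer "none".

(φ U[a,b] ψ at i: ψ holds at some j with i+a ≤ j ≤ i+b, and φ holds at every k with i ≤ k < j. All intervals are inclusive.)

Evaluate at each i in [0,11]:
  i=0: ✓ (rhs at j=0)
  i=1: ✓ (rhs at j=1)
  i=2: ✓ (rhs at j=2)
  i=3: ✓ (rhs at j=3)
  i=4: ✓ (rhs at j=4)
  i=5: ✗ (no rhs in [5,6])
  i=6: ✓ (rhs at j=7; lhs holds on [6,6])
  i=7: ✓ (rhs at j=7)
  i=8: ✓ (rhs at j=8)
  i=9: ✓ (rhs at j=9)
  i=10: ✓ (rhs at j=10)
  i=11: ✓ (rhs at j=11)

0, 1, 2, 3, 4, 6, 7, 8, 9, 10, 11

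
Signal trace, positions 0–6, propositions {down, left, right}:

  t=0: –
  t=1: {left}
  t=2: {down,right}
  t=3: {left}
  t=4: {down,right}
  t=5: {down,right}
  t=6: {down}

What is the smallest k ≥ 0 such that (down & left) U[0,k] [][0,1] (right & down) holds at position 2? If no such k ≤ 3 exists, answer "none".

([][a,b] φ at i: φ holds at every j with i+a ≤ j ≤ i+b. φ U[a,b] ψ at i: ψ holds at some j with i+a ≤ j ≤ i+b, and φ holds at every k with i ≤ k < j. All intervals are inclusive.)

none

Need earliest j ≥ 2 with [][0,1] (right & down), and (down & left) at every k in [2,j-1].
  j=2: rhs fails.
  j=3: rhs fails.
  j=4: rhs holds but lhs fails at k=2.
  j=5: rhs fails.
No witness within the range → none.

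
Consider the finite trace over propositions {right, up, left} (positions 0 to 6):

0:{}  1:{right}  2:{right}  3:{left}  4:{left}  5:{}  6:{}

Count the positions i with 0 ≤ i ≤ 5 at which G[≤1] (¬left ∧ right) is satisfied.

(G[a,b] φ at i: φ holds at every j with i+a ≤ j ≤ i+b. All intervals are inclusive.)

1

Evaluate at each i in [0,5]:
  i=0: ✗ (fails at j=0)
  i=1: ✓ (all of [1,2])
  i=2: ✗ (fails at j=3)
  i=3: ✗ (fails at j=3)
  i=4: ✗ (fails at j=4)
  i=5: ✗ (fails at j=5)
Positions where it holds: {1} → 1.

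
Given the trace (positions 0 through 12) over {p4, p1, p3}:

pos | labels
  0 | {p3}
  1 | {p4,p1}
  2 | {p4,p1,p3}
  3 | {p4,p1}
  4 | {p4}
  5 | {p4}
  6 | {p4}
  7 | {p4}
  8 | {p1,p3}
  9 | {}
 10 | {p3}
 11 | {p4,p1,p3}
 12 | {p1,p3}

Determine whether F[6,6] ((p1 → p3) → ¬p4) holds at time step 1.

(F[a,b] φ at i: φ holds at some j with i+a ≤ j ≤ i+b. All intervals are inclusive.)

No

Check ((p1 → p3) → ¬p4) at each j in [7,7]:
  j=7: false
No position in the window satisfies it → formula fails.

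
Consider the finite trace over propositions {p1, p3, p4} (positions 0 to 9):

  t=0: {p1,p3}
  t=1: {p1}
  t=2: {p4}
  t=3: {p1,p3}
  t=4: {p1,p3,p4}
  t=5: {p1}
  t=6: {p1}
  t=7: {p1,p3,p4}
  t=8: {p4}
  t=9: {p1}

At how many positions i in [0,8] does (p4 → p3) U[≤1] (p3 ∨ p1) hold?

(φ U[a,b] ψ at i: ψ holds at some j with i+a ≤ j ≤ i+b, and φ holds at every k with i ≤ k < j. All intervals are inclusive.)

Evaluate at each i in [0,8]:
  i=0: ✓ (rhs at j=0)
  i=1: ✓ (rhs at j=1)
  i=2: ✗ (lhs fails at k=2 before rhs at j=3)
  i=3: ✓ (rhs at j=3)
  i=4: ✓ (rhs at j=4)
  i=5: ✓ (rhs at j=5)
  i=6: ✓ (rhs at j=6)
  i=7: ✓ (rhs at j=7)
  i=8: ✗ (lhs fails at k=8 before rhs at j=9)
Positions where it holds: {0, 1, 3, 4, 5, 6, 7} → 7.

7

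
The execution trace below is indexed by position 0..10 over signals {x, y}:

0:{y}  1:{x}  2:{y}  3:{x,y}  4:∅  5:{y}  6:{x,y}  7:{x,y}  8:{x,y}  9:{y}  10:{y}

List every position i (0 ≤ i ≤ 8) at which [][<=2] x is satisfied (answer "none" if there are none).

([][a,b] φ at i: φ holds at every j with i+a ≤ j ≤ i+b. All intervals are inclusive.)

6

Evaluate at each i in [0,8]:
  i=0: ✗ (fails at j=0)
  i=1: ✗ (fails at j=2)
  i=2: ✗ (fails at j=2)
  i=3: ✗ (fails at j=4)
  i=4: ✗ (fails at j=4)
  i=5: ✗ (fails at j=5)
  i=6: ✓ (all of [6,8])
  i=7: ✗ (fails at j=9)
  i=8: ✗ (fails at j=9)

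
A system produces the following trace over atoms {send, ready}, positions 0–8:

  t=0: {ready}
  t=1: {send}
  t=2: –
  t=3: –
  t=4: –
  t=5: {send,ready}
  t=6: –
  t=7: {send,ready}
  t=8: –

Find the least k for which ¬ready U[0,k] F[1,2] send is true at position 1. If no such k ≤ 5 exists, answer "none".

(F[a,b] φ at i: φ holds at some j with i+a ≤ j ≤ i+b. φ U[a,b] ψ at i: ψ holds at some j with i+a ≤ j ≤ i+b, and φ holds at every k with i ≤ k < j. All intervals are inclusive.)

Need earliest j ≥ 1 with F[1,2] send, and ¬ready at every k in [1,j-1].
  j=1: rhs fails.
  j=2: rhs fails.
  j=3: rhs holds; lhs holds on [1,2]. k = 2.

2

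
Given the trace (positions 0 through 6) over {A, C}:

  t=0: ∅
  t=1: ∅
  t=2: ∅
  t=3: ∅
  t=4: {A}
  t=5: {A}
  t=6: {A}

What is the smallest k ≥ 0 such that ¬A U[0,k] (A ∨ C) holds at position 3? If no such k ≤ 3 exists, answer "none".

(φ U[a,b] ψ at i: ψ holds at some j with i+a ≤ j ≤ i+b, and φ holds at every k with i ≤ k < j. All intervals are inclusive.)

Need earliest j ≥ 3 with (A ∨ C), and ¬A at every k in [3,j-1].
  j=3: rhs fails.
  j=4: rhs holds; lhs holds on [3,3]. k = 1.

1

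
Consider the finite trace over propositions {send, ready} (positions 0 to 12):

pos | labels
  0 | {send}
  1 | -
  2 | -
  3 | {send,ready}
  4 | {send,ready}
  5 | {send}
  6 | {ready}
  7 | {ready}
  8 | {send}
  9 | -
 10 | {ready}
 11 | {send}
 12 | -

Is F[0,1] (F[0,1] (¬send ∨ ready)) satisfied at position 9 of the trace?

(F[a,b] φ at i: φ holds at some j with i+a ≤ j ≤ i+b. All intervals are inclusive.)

Check F[0,1] (¬send ∨ ready) at each j in [9,10]:
  j=9: holds (witness at 9)
  j=10: holds (witness at 10)
Found at j=9 → formula holds.

Yes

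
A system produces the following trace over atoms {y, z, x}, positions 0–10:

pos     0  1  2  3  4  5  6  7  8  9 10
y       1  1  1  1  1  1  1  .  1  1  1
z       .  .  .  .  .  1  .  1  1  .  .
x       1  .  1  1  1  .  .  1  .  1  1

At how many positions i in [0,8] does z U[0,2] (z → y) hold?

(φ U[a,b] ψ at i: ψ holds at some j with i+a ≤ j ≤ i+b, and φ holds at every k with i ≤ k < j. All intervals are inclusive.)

9

Evaluate at each i in [0,8]:
  i=0: ✓ (rhs at j=0)
  i=1: ✓ (rhs at j=1)
  i=2: ✓ (rhs at j=2)
  i=3: ✓ (rhs at j=3)
  i=4: ✓ (rhs at j=4)
  i=5: ✓ (rhs at j=5)
  i=6: ✓ (rhs at j=6)
  i=7: ✓ (rhs at j=8; lhs holds on [7,7])
  i=8: ✓ (rhs at j=8)
Positions where it holds: {0, 1, 2, 3, 4, 5, 6, 7, 8} → 9.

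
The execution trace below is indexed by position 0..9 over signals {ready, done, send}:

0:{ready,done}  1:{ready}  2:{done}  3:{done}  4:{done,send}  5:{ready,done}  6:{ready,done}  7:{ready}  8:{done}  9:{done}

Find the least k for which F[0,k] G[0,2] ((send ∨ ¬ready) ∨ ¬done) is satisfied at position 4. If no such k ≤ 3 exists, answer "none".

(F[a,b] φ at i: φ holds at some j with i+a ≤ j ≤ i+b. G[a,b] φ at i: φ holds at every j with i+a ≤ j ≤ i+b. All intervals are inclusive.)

Scan j = 4,5,… for G[0,2] ((send ∨ ¬ready) ∨ ¬done):
  j=4: fails
  j=5: fails
  j=6: fails
  j=7: holds
First hit at j=7, so smallest k = 7-4 = 3.

3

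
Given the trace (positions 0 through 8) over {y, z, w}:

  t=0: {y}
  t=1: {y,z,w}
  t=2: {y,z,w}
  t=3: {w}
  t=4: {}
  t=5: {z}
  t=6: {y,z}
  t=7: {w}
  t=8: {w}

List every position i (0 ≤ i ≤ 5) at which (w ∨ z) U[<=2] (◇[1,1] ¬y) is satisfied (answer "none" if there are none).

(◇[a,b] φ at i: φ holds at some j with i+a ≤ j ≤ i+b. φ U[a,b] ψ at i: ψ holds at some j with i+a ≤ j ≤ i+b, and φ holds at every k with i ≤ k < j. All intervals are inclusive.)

1, 2, 3, 4, 5

Evaluate at each i in [0,5]:
  i=0: ✗ (lhs fails at k=0 before rhs at j=2)
  i=1: ✓ (rhs at j=2; lhs holds on [1,1])
  i=2: ✓ (rhs at j=2)
  i=3: ✓ (rhs at j=3)
  i=4: ✓ (rhs at j=4)
  i=5: ✓ (rhs at j=6; lhs holds on [5,5])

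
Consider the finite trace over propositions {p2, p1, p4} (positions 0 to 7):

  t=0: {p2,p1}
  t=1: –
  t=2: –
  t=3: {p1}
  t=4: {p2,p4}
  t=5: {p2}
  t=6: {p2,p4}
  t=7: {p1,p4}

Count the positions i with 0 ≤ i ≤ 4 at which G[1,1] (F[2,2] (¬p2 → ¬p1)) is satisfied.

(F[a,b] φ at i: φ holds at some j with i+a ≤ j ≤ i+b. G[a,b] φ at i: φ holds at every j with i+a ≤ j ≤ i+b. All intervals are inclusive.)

Evaluate at each i in [0,4]:
  i=0: ✗ (fails at j=1)
  i=1: ✓ (all of [2,2])
  i=2: ✓ (all of [3,3])
  i=3: ✓ (all of [4,4])
  i=4: ✗ (fails at j=5)
Positions where it holds: {1, 2, 3} → 3.

3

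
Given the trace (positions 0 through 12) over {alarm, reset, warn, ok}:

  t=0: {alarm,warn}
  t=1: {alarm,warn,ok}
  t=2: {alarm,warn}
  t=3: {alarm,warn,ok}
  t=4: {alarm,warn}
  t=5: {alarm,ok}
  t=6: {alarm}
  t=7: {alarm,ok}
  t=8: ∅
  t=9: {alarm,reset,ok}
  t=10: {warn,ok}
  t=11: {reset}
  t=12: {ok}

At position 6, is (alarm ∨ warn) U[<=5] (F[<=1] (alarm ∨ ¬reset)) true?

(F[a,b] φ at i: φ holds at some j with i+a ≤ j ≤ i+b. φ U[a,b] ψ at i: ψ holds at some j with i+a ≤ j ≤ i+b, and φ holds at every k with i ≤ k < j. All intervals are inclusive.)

Need some j in [6,11] with F[<=1] (alarm ∨ ¬reset), and (alarm ∨ warn) at every k in [6,j-1].
  j=6: F[<=1] (alarm ∨ ¬reset) holds; no prefix to check → satisfied.

Yes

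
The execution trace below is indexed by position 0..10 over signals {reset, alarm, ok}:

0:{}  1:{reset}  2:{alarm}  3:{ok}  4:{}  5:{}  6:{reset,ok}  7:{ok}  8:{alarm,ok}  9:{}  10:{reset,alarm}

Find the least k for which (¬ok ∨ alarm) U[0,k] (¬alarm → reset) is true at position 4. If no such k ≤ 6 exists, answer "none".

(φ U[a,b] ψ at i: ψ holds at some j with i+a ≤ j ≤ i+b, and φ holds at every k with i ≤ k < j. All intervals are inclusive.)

2

Need earliest j ≥ 4 with (¬alarm → reset), and (¬ok ∨ alarm) at every k in [4,j-1].
  j=4: rhs fails.
  j=5: rhs fails.
  j=6: rhs holds; lhs holds on [4,5]. k = 2.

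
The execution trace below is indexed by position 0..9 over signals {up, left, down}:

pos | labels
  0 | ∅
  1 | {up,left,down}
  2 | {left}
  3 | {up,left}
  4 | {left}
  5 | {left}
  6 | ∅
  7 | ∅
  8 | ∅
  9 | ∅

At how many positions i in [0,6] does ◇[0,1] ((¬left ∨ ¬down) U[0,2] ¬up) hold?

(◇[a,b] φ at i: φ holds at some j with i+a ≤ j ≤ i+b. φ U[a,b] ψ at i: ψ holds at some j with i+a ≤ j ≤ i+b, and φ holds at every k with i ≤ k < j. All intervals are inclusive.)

7

Evaluate at each i in [0,6]:
  i=0: ✓ (witness j=0)
  i=1: ✓ (witness j=2)
  i=2: ✓ (witness j=2)
  i=3: ✓ (witness j=3)
  i=4: ✓ (witness j=4)
  i=5: ✓ (witness j=5)
  i=6: ✓ (witness j=6)
Positions where it holds: {0, 1, 2, 3, 4, 5, 6} → 7.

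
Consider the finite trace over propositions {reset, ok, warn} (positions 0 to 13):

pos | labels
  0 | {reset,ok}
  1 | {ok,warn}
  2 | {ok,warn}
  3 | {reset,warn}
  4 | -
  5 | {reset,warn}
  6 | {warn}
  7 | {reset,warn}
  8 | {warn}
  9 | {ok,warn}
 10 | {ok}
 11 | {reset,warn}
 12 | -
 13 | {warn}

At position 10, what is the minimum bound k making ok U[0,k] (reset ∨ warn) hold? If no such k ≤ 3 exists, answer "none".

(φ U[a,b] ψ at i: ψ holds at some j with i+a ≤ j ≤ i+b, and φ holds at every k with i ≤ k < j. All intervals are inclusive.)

Need earliest j ≥ 10 with (reset ∨ warn), and ok at every k in [10,j-1].
  j=10: rhs fails.
  j=11: rhs holds; lhs holds on [10,10]. k = 1.

1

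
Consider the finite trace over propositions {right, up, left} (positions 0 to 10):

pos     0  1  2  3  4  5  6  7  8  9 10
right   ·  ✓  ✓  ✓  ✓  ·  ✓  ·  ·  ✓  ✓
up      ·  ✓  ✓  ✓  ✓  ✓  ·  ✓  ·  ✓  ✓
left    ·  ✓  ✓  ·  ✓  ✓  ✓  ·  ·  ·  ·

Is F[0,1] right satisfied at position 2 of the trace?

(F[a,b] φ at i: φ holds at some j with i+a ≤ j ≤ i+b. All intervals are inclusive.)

Yes

Check right at each j in [2,3]:
  j=2: true
  j=3: true
Found at j=2 → formula holds.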